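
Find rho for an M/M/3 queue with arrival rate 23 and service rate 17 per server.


rho = lambda/(c*mu) = 23/(3*17) = 0.451

0.451


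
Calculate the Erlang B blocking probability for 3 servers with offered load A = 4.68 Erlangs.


B(N,A) = (A^N/N!) / sum(A^k/k!, k=0..N) with N=3, A=4.68 = 0.5067

0.5067


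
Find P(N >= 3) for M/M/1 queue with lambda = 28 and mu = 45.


P(N >= 3) = rho^3 = (28/45)^3 = 0.2409

0.2409


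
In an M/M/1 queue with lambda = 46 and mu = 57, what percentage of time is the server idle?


Idle fraction = (1 - rho) * 100 = (1 - 46/57) * 100 = 19.3%

19.3%


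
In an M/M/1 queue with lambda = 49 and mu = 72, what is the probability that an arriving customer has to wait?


P(wait) = rho = lambda/mu = 49/72 = 0.6806

0.6806


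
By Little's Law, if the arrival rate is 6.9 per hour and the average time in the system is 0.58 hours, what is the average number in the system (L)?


L = lambda * W = 6.9 * 0.58 = 4.0

4.0


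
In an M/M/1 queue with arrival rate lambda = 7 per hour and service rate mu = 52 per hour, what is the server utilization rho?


rho = lambda/mu = 7/52 = 0.1346

0.1346


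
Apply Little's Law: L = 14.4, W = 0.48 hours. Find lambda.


lambda = L / W = 14.4 / 0.48 = 30.0 per hour

30.0 per hour


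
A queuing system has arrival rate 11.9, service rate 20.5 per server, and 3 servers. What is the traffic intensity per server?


rho = lambda / (c * mu) = 11.9 / (3 * 20.5) = 0.1935

0.1935


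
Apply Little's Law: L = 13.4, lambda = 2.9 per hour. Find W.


W = L / lambda = 13.4 / 2.9 = 4.6207 hours

4.6207 hours


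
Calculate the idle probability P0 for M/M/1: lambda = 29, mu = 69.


P0 = 1 - rho = 1 - 29/69 = 0.5797

0.5797


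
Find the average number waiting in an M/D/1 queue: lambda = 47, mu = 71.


M/D/1: Lq = rho^2 / (2*(1-rho)) where rho = 47/71; Lq = 0.65

0.65


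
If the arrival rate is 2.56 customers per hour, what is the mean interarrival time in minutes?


Mean interarrival time = 60/lambda = 60/2.56 = 23.44 minutes

23.44 minutes


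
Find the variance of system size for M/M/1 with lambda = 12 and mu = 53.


rho = 12/53; Var(N) = rho/(1-rho)^2 = 0.38

0.38


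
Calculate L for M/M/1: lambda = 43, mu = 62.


rho = 43/62; L = rho/(1-rho) = 2.26

2.26


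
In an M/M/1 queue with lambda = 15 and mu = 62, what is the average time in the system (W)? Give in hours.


W = 1/(mu - lambda) = 1/(62 - 15) = 0.0213 hours

0.0213 hours


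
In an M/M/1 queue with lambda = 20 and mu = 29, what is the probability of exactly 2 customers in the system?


rho = 20/29; P(n) = (1-rho)*rho^n = (1-20/29)*(20/29)^2 = 0.1476

0.1476


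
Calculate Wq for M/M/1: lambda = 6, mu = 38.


rho = 6/38; Wq = rho/(mu - lambda) = 0.0049 hours

0.0049 hours


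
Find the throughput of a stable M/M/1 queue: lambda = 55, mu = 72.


For a stable queue (lambda < mu), throughput = lambda = 55 per hour

55 per hour


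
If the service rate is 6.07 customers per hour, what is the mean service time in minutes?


Mean service time = 60/mu = 60/6.07 = 9.88 minutes

9.88 minutes


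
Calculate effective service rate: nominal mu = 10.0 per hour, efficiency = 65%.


Effective rate = mu * efficiency = 10.0 * 0.65 = 6.5 per hour

6.5 per hour


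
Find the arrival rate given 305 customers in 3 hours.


lambda = total arrivals / time = 305 / 3 = 101.67 per hour

101.67 per hour


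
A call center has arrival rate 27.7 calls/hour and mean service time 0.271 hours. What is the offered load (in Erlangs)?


Offered load a = lambda * E[S] = 27.7 * 0.271 = 7.51 Erlangs

7.51 Erlangs


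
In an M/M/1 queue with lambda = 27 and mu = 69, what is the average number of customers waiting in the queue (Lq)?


rho = 27/69; Lq = rho^2/(1-rho) = 0.25

0.25


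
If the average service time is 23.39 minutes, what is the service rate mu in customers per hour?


mu = 60 / avg_service_time = 60 / 23.39 = 2.57 per hour

2.57 per hour


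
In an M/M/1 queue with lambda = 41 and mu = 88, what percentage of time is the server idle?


Idle fraction = (1 - rho) * 100 = (1 - 41/88) * 100 = 53.4%

53.4%


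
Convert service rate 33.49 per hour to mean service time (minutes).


Mean service time = 60/mu = 60/33.49 = 1.79 minutes

1.79 minutes


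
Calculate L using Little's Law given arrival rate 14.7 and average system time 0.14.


L = lambda * W = 14.7 * 0.14 = 2.06

2.06


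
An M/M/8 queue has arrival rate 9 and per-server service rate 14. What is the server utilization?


rho = lambda/(c*mu) = 9/(8*14) = 0.0804

0.0804


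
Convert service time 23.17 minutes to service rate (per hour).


mu = 60 / avg_service_time = 60 / 23.17 = 2.59 per hour

2.59 per hour


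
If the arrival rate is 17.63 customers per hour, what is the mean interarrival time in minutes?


Mean interarrival time = 60/lambda = 60/17.63 = 3.4 minutes

3.4 minutes


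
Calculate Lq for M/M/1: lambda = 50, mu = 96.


rho = 50/96; Lq = rho^2/(1-rho) = 0.57

0.57


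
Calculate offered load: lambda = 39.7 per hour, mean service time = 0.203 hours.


Offered load a = lambda * E[S] = 39.7 * 0.203 = 8.06 Erlangs

8.06 Erlangs


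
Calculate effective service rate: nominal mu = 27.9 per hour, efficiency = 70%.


Effective rate = mu * efficiency = 27.9 * 0.7 = 19.53 per hour

19.53 per hour


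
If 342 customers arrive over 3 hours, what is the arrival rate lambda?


lambda = total arrivals / time = 342 / 3 = 114.0 per hour

114.0 per hour


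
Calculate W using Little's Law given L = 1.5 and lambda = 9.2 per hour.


W = L / lambda = 1.5 / 9.2 = 0.163 hours

0.163 hours


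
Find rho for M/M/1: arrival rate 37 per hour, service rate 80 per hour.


rho = lambda/mu = 37/80 = 0.4625

0.4625


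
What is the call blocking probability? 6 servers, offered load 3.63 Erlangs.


B(N,A) = (A^N/N!) / sum(A^k/k!, k=0..N) with N=6, A=3.63 = 0.0912

0.0912


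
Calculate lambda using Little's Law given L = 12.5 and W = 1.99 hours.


lambda = L / W = 12.5 / 1.99 = 6.28 per hour

6.28 per hour


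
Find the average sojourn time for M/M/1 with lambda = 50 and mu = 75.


W = 1/(mu - lambda) = 1/(75 - 50) = 0.04 hours

0.04 hours


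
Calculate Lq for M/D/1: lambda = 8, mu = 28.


M/D/1: Lq = rho^2 / (2*(1-rho)) where rho = 8/28; Lq = 0.06

0.06


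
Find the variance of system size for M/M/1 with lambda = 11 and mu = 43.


rho = 11/43; Var(N) = rho/(1-rho)^2 = 0.46

0.46


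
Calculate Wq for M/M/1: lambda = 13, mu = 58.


rho = 13/58; Wq = rho/(mu - lambda) = 0.005 hours

0.005 hours


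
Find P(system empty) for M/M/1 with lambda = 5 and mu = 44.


P0 = 1 - rho = 1 - 5/44 = 0.8864

0.8864


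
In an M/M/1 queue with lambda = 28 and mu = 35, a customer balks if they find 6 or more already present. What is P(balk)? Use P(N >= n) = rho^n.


P(N >= 6) = rho^6 = (28/35)^6 = 0.2621

0.2621


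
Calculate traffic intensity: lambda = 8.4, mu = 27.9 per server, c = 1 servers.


rho = lambda / (c * mu) = 8.4 / (1 * 27.9) = 0.3011

0.3011


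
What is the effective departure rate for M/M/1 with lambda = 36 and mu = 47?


For a stable queue (lambda < mu), throughput = lambda = 36 per hour

36 per hour


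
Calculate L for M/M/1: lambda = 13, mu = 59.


rho = 13/59; L = rho/(1-rho) = 0.28

0.28


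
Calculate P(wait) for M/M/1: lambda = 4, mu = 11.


P(wait) = rho = lambda/mu = 4/11 = 0.3636

0.3636


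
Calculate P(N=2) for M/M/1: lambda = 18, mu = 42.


rho = 18/42; P(n) = (1-rho)*rho^n = (1-18/42)*(18/42)^2 = 0.105

0.105


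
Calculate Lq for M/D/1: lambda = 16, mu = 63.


M/D/1: Lq = rho^2 / (2*(1-rho)) where rho = 16/63; Lq = 0.04

0.04


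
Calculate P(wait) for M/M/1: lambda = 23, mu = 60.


P(wait) = rho = lambda/mu = 23/60 = 0.3833

0.3833


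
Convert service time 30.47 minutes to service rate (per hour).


mu = 60 / avg_service_time = 60 / 30.47 = 1.97 per hour

1.97 per hour


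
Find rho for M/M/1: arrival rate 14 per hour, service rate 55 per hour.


rho = lambda/mu = 14/55 = 0.2545

0.2545


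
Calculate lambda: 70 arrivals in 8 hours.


lambda = total arrivals / time = 70 / 8 = 8.75 per hour

8.75 per hour


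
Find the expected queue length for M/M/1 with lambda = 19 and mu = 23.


rho = 19/23; Lq = rho^2/(1-rho) = 3.92

3.92


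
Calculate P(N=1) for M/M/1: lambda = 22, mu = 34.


rho = 22/34; P(n) = (1-rho)*rho^n = (1-22/34)*(22/34)^1 = 0.2284

0.2284


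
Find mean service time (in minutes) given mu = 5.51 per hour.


Mean service time = 60/mu = 60/5.51 = 10.89 minutes

10.89 minutes


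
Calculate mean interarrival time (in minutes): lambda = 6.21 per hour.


Mean interarrival time = 60/lambda = 60/6.21 = 9.66 minutes

9.66 minutes


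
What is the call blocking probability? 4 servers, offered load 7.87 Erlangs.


B(N,A) = (A^N/N!) / sum(A^k/k!, k=0..N) with N=4, A=7.87 = 0.569

0.569


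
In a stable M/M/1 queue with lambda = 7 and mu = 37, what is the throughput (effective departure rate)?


For a stable queue (lambda < mu), throughput = lambda = 7 per hour

7 per hour


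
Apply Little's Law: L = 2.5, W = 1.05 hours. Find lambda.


lambda = L / W = 2.5 / 1.05 = 2.38 per hour

2.38 per hour


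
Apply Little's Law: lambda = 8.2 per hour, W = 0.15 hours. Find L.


L = lambda * W = 8.2 * 0.15 = 1.23

1.23


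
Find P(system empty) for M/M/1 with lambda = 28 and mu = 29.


P0 = 1 - rho = 1 - 28/29 = 0.0345

0.0345


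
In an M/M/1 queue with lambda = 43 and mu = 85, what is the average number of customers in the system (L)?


rho = 43/85; L = rho/(1-rho) = 1.02

1.02


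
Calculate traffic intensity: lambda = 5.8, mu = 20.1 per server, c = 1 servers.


rho = lambda / (c * mu) = 5.8 / (1 * 20.1) = 0.2886

0.2886


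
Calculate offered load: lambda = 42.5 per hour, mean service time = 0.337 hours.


Offered load a = lambda * E[S] = 42.5 * 0.337 = 14.32 Erlangs

14.32 Erlangs


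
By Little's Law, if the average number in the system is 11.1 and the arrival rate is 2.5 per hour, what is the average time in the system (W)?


W = L / lambda = 11.1 / 2.5 = 4.44 hours

4.44 hours


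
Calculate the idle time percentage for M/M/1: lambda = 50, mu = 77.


Idle fraction = (1 - rho) * 100 = (1 - 50/77) * 100 = 35.1%

35.1%


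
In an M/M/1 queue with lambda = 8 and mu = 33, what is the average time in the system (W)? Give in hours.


W = 1/(mu - lambda) = 1/(33 - 8) = 0.04 hours

0.04 hours


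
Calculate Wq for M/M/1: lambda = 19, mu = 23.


rho = 19/23; Wq = rho/(mu - lambda) = 0.2065 hours

0.2065 hours


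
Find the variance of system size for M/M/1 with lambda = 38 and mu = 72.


rho = 38/72; Var(N) = rho/(1-rho)^2 = 2.37

2.37


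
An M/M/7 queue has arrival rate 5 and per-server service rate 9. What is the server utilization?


rho = lambda/(c*mu) = 5/(7*9) = 0.0794

0.0794


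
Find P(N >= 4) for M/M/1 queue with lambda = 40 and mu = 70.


P(N >= 4) = rho^4 = (40/70)^4 = 0.1066

0.1066


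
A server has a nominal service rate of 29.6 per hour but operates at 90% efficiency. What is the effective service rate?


Effective rate = mu * efficiency = 29.6 * 0.9 = 26.64 per hour

26.64 per hour


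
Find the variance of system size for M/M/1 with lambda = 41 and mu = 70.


rho = 41/70; Var(N) = rho/(1-rho)^2 = 3.41

3.41


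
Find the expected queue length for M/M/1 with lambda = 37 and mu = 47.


rho = 37/47; Lq = rho^2/(1-rho) = 2.91

2.91


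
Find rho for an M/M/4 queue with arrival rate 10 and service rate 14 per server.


rho = lambda/(c*mu) = 10/(4*14) = 0.1786

0.1786


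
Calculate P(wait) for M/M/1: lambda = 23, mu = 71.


P(wait) = rho = lambda/mu = 23/71 = 0.3239

0.3239


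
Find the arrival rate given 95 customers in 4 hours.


lambda = total arrivals / time = 95 / 4 = 23.75 per hour

23.75 per hour


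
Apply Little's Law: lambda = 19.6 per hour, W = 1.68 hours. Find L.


L = lambda * W = 19.6 * 1.68 = 32.93

32.93


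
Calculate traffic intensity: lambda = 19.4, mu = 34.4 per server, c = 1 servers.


rho = lambda / (c * mu) = 19.4 / (1 * 34.4) = 0.564

0.564


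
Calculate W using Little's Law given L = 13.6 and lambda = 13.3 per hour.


W = L / lambda = 13.6 / 13.3 = 1.0226 hours

1.0226 hours


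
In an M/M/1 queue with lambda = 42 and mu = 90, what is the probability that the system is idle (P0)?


P0 = 1 - rho = 1 - 42/90 = 0.5333

0.5333


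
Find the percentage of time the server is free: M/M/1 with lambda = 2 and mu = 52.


Idle fraction = (1 - rho) * 100 = (1 - 2/52) * 100 = 96.2%

96.2%


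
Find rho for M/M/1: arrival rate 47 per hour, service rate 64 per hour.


rho = lambda/mu = 47/64 = 0.7344

0.7344


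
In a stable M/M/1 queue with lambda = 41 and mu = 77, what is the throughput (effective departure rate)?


For a stable queue (lambda < mu), throughput = lambda = 41 per hour

41 per hour


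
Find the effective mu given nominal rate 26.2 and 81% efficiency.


Effective rate = mu * efficiency = 26.2 * 0.81 = 21.22 per hour

21.22 per hour


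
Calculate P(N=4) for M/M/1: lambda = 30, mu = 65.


rho = 30/65; P(n) = (1-rho)*rho^n = (1-30/65)*(30/65)^4 = 0.0244

0.0244


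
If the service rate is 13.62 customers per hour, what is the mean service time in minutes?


Mean service time = 60/mu = 60/13.62 = 4.41 minutes

4.41 minutes


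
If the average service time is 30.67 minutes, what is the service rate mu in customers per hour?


mu = 60 / avg_service_time = 60 / 30.67 = 1.96 per hour

1.96 per hour


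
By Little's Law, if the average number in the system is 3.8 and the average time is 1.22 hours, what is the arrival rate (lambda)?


lambda = L / W = 3.8 / 1.22 = 3.11 per hour

3.11 per hour


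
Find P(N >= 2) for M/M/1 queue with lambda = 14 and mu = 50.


P(N >= 2) = rho^2 = (14/50)^2 = 0.0784

0.0784


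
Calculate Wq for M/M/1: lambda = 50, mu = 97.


rho = 50/97; Wq = rho/(mu - lambda) = 0.011 hours

0.011 hours


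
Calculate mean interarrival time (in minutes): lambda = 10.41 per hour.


Mean interarrival time = 60/lambda = 60/10.41 = 5.76 minutes

5.76 minutes


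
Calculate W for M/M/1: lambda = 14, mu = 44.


W = 1/(mu - lambda) = 1/(44 - 14) = 0.0333 hours

0.0333 hours


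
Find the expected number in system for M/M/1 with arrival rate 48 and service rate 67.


rho = 48/67; L = rho/(1-rho) = 2.53

2.53


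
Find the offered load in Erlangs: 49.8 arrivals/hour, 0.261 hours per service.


Offered load a = lambda * E[S] = 49.8 * 0.261 = 13.0 Erlangs

13.0 Erlangs


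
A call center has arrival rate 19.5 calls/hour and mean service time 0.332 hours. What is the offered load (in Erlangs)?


Offered load a = lambda * E[S] = 19.5 * 0.332 = 6.47 Erlangs

6.47 Erlangs


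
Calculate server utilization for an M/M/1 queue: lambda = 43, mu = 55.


rho = lambda/mu = 43/55 = 0.7818

0.7818


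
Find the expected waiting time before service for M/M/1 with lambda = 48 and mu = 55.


rho = 48/55; Wq = rho/(mu - lambda) = 0.1247 hours

0.1247 hours


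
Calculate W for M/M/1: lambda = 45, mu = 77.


W = 1/(mu - lambda) = 1/(77 - 45) = 0.0313 hours

0.0313 hours


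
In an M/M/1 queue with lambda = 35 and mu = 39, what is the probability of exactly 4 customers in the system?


rho = 35/39; P(n) = (1-rho)*rho^n = (1-35/39)*(35/39)^4 = 0.0665

0.0665


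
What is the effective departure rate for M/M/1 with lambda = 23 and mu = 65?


For a stable queue (lambda < mu), throughput = lambda = 23 per hour

23 per hour


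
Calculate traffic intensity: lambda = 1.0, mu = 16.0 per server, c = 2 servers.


rho = lambda / (c * mu) = 1.0 / (2 * 16.0) = 0.0313

0.0313


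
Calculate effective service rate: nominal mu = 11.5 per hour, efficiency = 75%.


Effective rate = mu * efficiency = 11.5 * 0.75 = 8.63 per hour

8.63 per hour


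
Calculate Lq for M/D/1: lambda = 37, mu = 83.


M/D/1: Lq = rho^2 / (2*(1-rho)) where rho = 37/83; Lq = 0.18

0.18


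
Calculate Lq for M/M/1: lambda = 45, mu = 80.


rho = 45/80; Lq = rho^2/(1-rho) = 0.72

0.72


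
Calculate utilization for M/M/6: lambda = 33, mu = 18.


rho = lambda/(c*mu) = 33/(6*18) = 0.3056

0.3056


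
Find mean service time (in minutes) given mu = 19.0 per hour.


Mean service time = 60/mu = 60/19.0 = 3.16 minutes

3.16 minutes


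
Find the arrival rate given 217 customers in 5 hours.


lambda = total arrivals / time = 217 / 5 = 43.4 per hour

43.4 per hour


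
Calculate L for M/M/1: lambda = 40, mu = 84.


rho = 40/84; L = rho/(1-rho) = 0.91

0.91


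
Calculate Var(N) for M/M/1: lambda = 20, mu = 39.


rho = 20/39; Var(N) = rho/(1-rho)^2 = 2.16

2.16


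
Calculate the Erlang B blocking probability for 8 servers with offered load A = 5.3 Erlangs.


B(N,A) = (A^N/N!) / sum(A^k/k!, k=0..N) with N=8, A=5.3 = 0.0846

0.0846


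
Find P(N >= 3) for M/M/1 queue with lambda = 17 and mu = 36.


P(N >= 3) = rho^3 = (17/36)^3 = 0.1053

0.1053


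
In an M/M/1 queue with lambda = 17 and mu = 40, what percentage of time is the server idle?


Idle fraction = (1 - rho) * 100 = (1 - 17/40) * 100 = 57.5%

57.5%


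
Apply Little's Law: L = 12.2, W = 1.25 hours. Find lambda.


lambda = L / W = 12.2 / 1.25 = 9.76 per hour

9.76 per hour


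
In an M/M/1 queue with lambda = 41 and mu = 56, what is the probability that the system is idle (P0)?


P0 = 1 - rho = 1 - 41/56 = 0.2679

0.2679


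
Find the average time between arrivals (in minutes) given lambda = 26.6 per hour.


Mean interarrival time = 60/lambda = 60/26.6 = 2.26 minutes

2.26 minutes


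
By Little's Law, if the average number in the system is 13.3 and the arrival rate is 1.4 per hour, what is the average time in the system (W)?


W = L / lambda = 13.3 / 1.4 = 9.5 hours

9.5 hours


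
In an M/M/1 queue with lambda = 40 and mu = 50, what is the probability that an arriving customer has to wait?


P(wait) = rho = lambda/mu = 40/50 = 0.8

0.8


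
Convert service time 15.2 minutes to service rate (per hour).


mu = 60 / avg_service_time = 60 / 15.2 = 3.95 per hour

3.95 per hour


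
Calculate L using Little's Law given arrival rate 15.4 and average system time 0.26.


L = lambda * W = 15.4 * 0.26 = 4.0

4.0


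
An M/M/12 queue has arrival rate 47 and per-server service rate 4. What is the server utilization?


rho = lambda/(c*mu) = 47/(12*4) = 0.9792

0.9792


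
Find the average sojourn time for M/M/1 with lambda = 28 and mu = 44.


W = 1/(mu - lambda) = 1/(44 - 28) = 0.0625 hours

0.0625 hours


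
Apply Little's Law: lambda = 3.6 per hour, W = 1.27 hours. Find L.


L = lambda * W = 3.6 * 1.27 = 4.57

4.57


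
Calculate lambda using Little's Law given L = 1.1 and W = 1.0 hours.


lambda = L / W = 1.1 / 1.0 = 1.1 per hour

1.1 per hour


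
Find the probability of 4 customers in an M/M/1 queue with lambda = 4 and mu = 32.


rho = 4/32; P(n) = (1-rho)*rho^n = (1-4/32)*(4/32)^4 = 0.0002

0.0002


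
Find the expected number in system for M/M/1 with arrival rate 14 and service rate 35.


rho = 14/35; L = rho/(1-rho) = 0.67

0.67


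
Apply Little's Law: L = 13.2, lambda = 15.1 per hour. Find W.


W = L / lambda = 13.2 / 15.1 = 0.8742 hours

0.8742 hours


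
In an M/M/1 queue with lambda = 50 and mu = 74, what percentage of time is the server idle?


Idle fraction = (1 - rho) * 100 = (1 - 50/74) * 100 = 32.4%

32.4%


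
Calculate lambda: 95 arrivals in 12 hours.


lambda = total arrivals / time = 95 / 12 = 7.92 per hour

7.92 per hour


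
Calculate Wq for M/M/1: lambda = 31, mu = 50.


rho = 31/50; Wq = rho/(mu - lambda) = 0.0326 hours

0.0326 hours


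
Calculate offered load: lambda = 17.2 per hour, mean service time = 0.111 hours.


Offered load a = lambda * E[S] = 17.2 * 0.111 = 1.91 Erlangs

1.91 Erlangs


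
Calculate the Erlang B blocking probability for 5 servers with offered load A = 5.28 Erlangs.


B(N,A) = (A^N/N!) / sum(A^k/k!, k=0..N) with N=5, A=5.28 = 0.3072

0.3072


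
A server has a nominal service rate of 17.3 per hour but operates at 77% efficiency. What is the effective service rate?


Effective rate = mu * efficiency = 17.3 * 0.77 = 13.32 per hour

13.32 per hour


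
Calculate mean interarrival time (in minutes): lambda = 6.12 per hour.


Mean interarrival time = 60/lambda = 60/6.12 = 9.8 minutes

9.8 minutes


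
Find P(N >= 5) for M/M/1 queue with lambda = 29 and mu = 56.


P(N >= 5) = rho^5 = (29/56)^5 = 0.0372

0.0372


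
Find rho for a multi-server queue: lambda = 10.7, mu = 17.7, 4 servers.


rho = lambda / (c * mu) = 10.7 / (4 * 17.7) = 0.1511

0.1511


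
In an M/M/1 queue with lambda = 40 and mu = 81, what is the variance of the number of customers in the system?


rho = 40/81; Var(N) = rho/(1-rho)^2 = 1.93

1.93


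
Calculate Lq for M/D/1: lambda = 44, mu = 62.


M/D/1: Lq = rho^2 / (2*(1-rho)) where rho = 44/62; Lq = 0.87

0.87


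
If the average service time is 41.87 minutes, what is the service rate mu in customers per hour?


mu = 60 / avg_service_time = 60 / 41.87 = 1.43 per hour

1.43 per hour


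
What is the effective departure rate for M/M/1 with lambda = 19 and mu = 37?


For a stable queue (lambda < mu), throughput = lambda = 19 per hour

19 per hour


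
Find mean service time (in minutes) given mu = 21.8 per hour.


Mean service time = 60/mu = 60/21.8 = 2.75 minutes

2.75 minutes


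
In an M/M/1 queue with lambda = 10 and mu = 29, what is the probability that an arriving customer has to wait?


P(wait) = rho = lambda/mu = 10/29 = 0.3448

0.3448


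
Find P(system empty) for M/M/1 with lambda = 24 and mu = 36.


P0 = 1 - rho = 1 - 24/36 = 0.3333

0.3333


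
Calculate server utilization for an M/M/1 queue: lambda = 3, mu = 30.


rho = lambda/mu = 3/30 = 0.1

0.1


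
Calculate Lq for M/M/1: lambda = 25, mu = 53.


rho = 25/53; Lq = rho^2/(1-rho) = 0.42

0.42


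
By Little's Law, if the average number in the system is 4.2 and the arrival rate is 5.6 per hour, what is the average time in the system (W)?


W = L / lambda = 4.2 / 5.6 = 0.75 hours

0.75 hours


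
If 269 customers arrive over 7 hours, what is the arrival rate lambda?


lambda = total arrivals / time = 269 / 7 = 38.43 per hour

38.43 per hour


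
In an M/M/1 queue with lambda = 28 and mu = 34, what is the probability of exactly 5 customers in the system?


rho = 28/34; P(n) = (1-rho)*rho^n = (1-28/34)*(28/34)^5 = 0.0668

0.0668


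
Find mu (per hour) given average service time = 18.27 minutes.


mu = 60 / avg_service_time = 60 / 18.27 = 3.28 per hour

3.28 per hour


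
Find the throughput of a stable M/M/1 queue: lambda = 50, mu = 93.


For a stable queue (lambda < mu), throughput = lambda = 50 per hour

50 per hour


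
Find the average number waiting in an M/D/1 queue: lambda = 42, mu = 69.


M/D/1: Lq = rho^2 / (2*(1-rho)) where rho = 42/69; Lq = 0.47

0.47


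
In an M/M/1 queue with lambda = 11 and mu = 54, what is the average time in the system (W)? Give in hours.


W = 1/(mu - lambda) = 1/(54 - 11) = 0.0233 hours

0.0233 hours


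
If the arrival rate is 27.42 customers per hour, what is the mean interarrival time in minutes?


Mean interarrival time = 60/lambda = 60/27.42 = 2.19 minutes

2.19 minutes


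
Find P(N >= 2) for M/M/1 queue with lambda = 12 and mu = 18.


P(N >= 2) = rho^2 = (12/18)^2 = 0.4444

0.4444


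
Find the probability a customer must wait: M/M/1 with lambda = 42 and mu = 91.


P(wait) = rho = lambda/mu = 42/91 = 0.4615

0.4615


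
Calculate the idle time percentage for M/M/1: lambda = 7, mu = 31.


Idle fraction = (1 - rho) * 100 = (1 - 7/31) * 100 = 77.4%

77.4%


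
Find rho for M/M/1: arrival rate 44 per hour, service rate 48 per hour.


rho = lambda/mu = 44/48 = 0.9167

0.9167


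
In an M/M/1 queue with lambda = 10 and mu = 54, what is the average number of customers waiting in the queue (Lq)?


rho = 10/54; Lq = rho^2/(1-rho) = 0.04

0.04


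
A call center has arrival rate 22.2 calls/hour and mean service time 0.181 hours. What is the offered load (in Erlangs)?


Offered load a = lambda * E[S] = 22.2 * 0.181 = 4.02 Erlangs

4.02 Erlangs


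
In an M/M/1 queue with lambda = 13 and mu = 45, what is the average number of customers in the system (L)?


rho = 13/45; L = rho/(1-rho) = 0.41

0.41


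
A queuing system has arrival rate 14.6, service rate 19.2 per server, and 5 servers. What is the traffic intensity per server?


rho = lambda / (c * mu) = 14.6 / (5 * 19.2) = 0.1521

0.1521


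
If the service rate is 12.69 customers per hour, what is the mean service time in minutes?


Mean service time = 60/mu = 60/12.69 = 4.73 minutes

4.73 minutes


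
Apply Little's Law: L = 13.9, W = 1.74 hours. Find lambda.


lambda = L / W = 13.9 / 1.74 = 7.99 per hour

7.99 per hour


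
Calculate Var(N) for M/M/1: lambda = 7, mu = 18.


rho = 7/18; Var(N) = rho/(1-rho)^2 = 1.04

1.04


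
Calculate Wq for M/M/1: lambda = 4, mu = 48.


rho = 4/48; Wq = rho/(mu - lambda) = 0.0019 hours

0.0019 hours


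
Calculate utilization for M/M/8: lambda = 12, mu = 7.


rho = lambda/(c*mu) = 12/(8*7) = 0.2143

0.2143


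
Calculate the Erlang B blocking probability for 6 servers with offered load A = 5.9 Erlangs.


B(N,A) = (A^N/N!) / sum(A^k/k!, k=0..N) with N=6, A=5.9 = 0.2579

0.2579


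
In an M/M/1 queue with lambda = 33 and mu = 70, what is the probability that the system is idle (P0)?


P0 = 1 - rho = 1 - 33/70 = 0.5286

0.5286


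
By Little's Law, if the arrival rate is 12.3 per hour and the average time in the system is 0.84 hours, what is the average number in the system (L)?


L = lambda * W = 12.3 * 0.84 = 10.33

10.33


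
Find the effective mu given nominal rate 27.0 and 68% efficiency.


Effective rate = mu * efficiency = 27.0 * 0.68 = 18.36 per hour

18.36 per hour


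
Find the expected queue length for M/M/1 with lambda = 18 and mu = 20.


rho = 18/20; Lq = rho^2/(1-rho) = 8.1

8.1


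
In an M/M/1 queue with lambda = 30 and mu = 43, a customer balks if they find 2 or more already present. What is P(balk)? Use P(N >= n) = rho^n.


P(N >= 2) = rho^2 = (30/43)^2 = 0.4867

0.4867


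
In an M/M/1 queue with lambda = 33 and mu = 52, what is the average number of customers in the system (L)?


rho = 33/52; L = rho/(1-rho) = 1.74

1.74


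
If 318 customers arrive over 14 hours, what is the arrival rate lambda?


lambda = total arrivals / time = 318 / 14 = 22.71 per hour

22.71 per hour


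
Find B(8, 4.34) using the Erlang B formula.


B(N,A) = (A^N/N!) / sum(A^k/k!, k=0..N) with N=8, A=4.34 = 0.0421

0.0421


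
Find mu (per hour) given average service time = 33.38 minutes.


mu = 60 / avg_service_time = 60 / 33.38 = 1.8 per hour

1.8 per hour


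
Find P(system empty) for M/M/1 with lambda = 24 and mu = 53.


P0 = 1 - rho = 1 - 24/53 = 0.5472

0.5472


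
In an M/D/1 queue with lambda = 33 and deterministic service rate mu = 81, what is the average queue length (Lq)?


M/D/1: Lq = rho^2 / (2*(1-rho)) where rho = 33/81; Lq = 0.14

0.14


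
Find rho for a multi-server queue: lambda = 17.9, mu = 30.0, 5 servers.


rho = lambda / (c * mu) = 17.9 / (5 * 30.0) = 0.1193

0.1193


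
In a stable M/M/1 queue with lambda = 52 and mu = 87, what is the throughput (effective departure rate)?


For a stable queue (lambda < mu), throughput = lambda = 52 per hour

52 per hour


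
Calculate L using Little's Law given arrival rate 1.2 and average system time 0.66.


L = lambda * W = 1.2 * 0.66 = 0.79

0.79


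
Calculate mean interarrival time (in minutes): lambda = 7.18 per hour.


Mean interarrival time = 60/lambda = 60/7.18 = 8.36 minutes

8.36 minutes


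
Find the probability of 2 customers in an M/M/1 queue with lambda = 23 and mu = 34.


rho = 23/34; P(n) = (1-rho)*rho^n = (1-23/34)*(23/34)^2 = 0.1481

0.1481


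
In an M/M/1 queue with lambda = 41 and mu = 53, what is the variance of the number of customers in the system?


rho = 41/53; Var(N) = rho/(1-rho)^2 = 15.09

15.09


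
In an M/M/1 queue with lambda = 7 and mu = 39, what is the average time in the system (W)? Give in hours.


W = 1/(mu - lambda) = 1/(39 - 7) = 0.0313 hours

0.0313 hours


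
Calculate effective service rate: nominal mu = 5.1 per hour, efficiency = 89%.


Effective rate = mu * efficiency = 5.1 * 0.89 = 4.54 per hour

4.54 per hour


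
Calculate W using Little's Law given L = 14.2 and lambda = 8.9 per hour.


W = L / lambda = 14.2 / 8.9 = 1.5955 hours

1.5955 hours


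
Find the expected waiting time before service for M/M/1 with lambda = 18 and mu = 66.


rho = 18/66; Wq = rho/(mu - lambda) = 0.0057 hours

0.0057 hours


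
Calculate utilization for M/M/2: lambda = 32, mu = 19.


rho = lambda/(c*mu) = 32/(2*19) = 0.8421

0.8421


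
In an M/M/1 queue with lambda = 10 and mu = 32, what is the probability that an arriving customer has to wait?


P(wait) = rho = lambda/mu = 10/32 = 0.3125

0.3125


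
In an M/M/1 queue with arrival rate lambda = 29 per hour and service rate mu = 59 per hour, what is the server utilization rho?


rho = lambda/mu = 29/59 = 0.4915

0.4915


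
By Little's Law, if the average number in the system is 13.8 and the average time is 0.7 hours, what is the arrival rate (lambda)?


lambda = L / W = 13.8 / 0.7 = 19.71 per hour

19.71 per hour


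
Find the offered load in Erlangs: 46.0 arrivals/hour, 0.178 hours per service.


Offered load a = lambda * E[S] = 46.0 * 0.178 = 8.19 Erlangs

8.19 Erlangs


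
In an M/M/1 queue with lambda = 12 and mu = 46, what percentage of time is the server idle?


Idle fraction = (1 - rho) * 100 = (1 - 12/46) * 100 = 73.9%

73.9%


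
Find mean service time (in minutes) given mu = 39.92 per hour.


Mean service time = 60/mu = 60/39.92 = 1.5 minutes

1.5 minutes


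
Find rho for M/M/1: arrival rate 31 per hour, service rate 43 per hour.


rho = lambda/mu = 31/43 = 0.7209

0.7209


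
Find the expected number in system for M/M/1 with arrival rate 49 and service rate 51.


rho = 49/51; L = rho/(1-rho) = 24.5

24.5


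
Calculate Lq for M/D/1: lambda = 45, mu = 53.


M/D/1: Lq = rho^2 / (2*(1-rho)) where rho = 45/53; Lq = 2.39

2.39


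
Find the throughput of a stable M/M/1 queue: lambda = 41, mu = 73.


For a stable queue (lambda < mu), throughput = lambda = 41 per hour

41 per hour


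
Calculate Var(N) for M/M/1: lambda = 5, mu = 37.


rho = 5/37; Var(N) = rho/(1-rho)^2 = 0.18

0.18


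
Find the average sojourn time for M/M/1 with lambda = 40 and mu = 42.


W = 1/(mu - lambda) = 1/(42 - 40) = 0.5 hours

0.5 hours


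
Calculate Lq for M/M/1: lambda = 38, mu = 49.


rho = 38/49; Lq = rho^2/(1-rho) = 2.68

2.68


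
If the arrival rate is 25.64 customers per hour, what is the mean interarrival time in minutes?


Mean interarrival time = 60/lambda = 60/25.64 = 2.34 minutes

2.34 minutes


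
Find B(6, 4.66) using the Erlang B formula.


B(N,A) = (A^N/N!) / sum(A^k/k!, k=0..N) with N=6, A=4.66 = 0.1662

0.1662


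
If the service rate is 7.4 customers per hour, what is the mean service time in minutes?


Mean service time = 60/mu = 60/7.4 = 8.11 minutes

8.11 minutes


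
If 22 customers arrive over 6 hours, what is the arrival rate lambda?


lambda = total arrivals / time = 22 / 6 = 3.67 per hour

3.67 per hour


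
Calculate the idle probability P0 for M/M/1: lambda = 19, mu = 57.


P0 = 1 - rho = 1 - 19/57 = 0.6667

0.6667


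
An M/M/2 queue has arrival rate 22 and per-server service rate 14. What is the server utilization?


rho = lambda/(c*mu) = 22/(2*14) = 0.7857

0.7857


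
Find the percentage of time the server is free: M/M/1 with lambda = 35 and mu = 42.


Idle fraction = (1 - rho) * 100 = (1 - 35/42) * 100 = 16.7%

16.7%


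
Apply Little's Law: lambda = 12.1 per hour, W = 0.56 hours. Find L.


L = lambda * W = 12.1 * 0.56 = 6.78

6.78


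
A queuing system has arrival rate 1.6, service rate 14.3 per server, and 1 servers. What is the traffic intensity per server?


rho = lambda / (c * mu) = 1.6 / (1 * 14.3) = 0.1119

0.1119


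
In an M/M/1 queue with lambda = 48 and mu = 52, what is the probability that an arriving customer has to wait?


P(wait) = rho = lambda/mu = 48/52 = 0.9231

0.9231


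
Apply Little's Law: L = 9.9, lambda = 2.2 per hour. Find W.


W = L / lambda = 9.9 / 2.2 = 4.5 hours

4.5 hours


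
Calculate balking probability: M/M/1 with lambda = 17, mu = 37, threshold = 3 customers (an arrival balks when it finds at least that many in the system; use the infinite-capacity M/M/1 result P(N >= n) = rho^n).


P(N >= 3) = rho^3 = (17/37)^3 = 0.097

0.097


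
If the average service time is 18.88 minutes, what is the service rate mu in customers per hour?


mu = 60 / avg_service_time = 60 / 18.88 = 3.18 per hour

3.18 per hour


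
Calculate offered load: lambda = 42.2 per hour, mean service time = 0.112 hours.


Offered load a = lambda * E[S] = 42.2 * 0.112 = 4.73 Erlangs

4.73 Erlangs


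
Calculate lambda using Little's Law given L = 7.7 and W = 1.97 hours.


lambda = L / W = 7.7 / 1.97 = 3.91 per hour

3.91 per hour


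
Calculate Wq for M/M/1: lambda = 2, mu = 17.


rho = 2/17; Wq = rho/(mu - lambda) = 0.0078 hours

0.0078 hours


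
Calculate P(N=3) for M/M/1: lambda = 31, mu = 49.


rho = 31/49; P(n) = (1-rho)*rho^n = (1-31/49)*(31/49)^3 = 0.093

0.093


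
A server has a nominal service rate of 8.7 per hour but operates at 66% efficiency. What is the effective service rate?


Effective rate = mu * efficiency = 8.7 * 0.66 = 5.74 per hour

5.74 per hour


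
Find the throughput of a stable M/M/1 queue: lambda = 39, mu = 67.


For a stable queue (lambda < mu), throughput = lambda = 39 per hour

39 per hour


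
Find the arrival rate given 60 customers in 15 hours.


lambda = total arrivals / time = 60 / 15 = 4.0 per hour

4.0 per hour


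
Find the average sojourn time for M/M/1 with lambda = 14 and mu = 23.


W = 1/(mu - lambda) = 1/(23 - 14) = 0.1111 hours

0.1111 hours


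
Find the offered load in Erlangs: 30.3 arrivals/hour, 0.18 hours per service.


Offered load a = lambda * E[S] = 30.3 * 0.18 = 5.45 Erlangs

5.45 Erlangs


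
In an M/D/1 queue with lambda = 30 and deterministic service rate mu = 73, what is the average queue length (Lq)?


M/D/1: Lq = rho^2 / (2*(1-rho)) where rho = 30/73; Lq = 0.14

0.14


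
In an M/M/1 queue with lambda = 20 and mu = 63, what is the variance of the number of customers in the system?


rho = 20/63; Var(N) = rho/(1-rho)^2 = 0.68

0.68


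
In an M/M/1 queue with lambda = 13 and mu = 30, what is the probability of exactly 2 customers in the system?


rho = 13/30; P(n) = (1-rho)*rho^n = (1-13/30)*(13/30)^2 = 0.1064

0.1064


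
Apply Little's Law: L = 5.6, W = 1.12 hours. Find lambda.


lambda = L / W = 5.6 / 1.12 = 5.0 per hour

5.0 per hour


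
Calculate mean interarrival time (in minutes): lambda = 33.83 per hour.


Mean interarrival time = 60/lambda = 60/33.83 = 1.77 minutes

1.77 minutes


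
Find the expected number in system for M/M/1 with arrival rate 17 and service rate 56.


rho = 17/56; L = rho/(1-rho) = 0.44

0.44


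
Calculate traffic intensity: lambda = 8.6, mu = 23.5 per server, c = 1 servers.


rho = lambda / (c * mu) = 8.6 / (1 * 23.5) = 0.366

0.366


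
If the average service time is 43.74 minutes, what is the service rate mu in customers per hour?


mu = 60 / avg_service_time = 60 / 43.74 = 1.37 per hour

1.37 per hour


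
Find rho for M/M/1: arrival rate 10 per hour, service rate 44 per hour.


rho = lambda/mu = 10/44 = 0.2273

0.2273


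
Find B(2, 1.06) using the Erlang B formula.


B(N,A) = (A^N/N!) / sum(A^k/k!, k=0..N) with N=2, A=1.06 = 0.2143

0.2143


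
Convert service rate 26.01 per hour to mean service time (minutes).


Mean service time = 60/mu = 60/26.01 = 2.31 minutes

2.31 minutes


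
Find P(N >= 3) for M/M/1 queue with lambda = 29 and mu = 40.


P(N >= 3) = rho^3 = (29/40)^3 = 0.3811

0.3811


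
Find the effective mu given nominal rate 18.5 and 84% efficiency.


Effective rate = mu * efficiency = 18.5 * 0.84 = 15.54 per hour

15.54 per hour


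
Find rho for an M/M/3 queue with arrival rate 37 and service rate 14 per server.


rho = lambda/(c*mu) = 37/(3*14) = 0.881

0.881


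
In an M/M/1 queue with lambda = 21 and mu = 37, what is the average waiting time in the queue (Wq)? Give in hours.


rho = 21/37; Wq = rho/(mu - lambda) = 0.0355 hours

0.0355 hours


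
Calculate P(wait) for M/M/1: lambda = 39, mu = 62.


P(wait) = rho = lambda/mu = 39/62 = 0.629

0.629


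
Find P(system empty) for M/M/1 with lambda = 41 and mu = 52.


P0 = 1 - rho = 1 - 41/52 = 0.2115

0.2115


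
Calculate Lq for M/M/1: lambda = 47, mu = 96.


rho = 47/96; Lq = rho^2/(1-rho) = 0.47

0.47


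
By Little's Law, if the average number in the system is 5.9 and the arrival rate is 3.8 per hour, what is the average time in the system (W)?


W = L / lambda = 5.9 / 3.8 = 1.5526 hours

1.5526 hours


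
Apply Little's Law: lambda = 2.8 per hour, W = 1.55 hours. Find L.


L = lambda * W = 2.8 * 1.55 = 4.34

4.34


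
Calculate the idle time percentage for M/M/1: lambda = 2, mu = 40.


Idle fraction = (1 - rho) * 100 = (1 - 2/40) * 100 = 95.0%

95.0%


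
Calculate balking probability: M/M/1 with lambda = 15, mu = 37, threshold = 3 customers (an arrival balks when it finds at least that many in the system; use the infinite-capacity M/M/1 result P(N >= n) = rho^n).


P(N >= 3) = rho^3 = (15/37)^3 = 0.0666

0.0666


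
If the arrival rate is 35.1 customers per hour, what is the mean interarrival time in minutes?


Mean interarrival time = 60/lambda = 60/35.1 = 1.71 minutes

1.71 minutes


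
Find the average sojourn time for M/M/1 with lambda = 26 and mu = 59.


W = 1/(mu - lambda) = 1/(59 - 26) = 0.0303 hours

0.0303 hours


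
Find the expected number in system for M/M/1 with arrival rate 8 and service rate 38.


rho = 8/38; L = rho/(1-rho) = 0.27

0.27


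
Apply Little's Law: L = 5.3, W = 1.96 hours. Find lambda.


lambda = L / W = 5.3 / 1.96 = 2.7 per hour

2.7 per hour


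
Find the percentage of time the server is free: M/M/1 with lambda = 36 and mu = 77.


Idle fraction = (1 - rho) * 100 = (1 - 36/77) * 100 = 53.2%

53.2%


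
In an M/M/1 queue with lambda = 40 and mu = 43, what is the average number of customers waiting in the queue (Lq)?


rho = 40/43; Lq = rho^2/(1-rho) = 12.4

12.4


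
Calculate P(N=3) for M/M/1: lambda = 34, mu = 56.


rho = 34/56; P(n) = (1-rho)*rho^n = (1-34/56)*(34/56)^3 = 0.0879

0.0879
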